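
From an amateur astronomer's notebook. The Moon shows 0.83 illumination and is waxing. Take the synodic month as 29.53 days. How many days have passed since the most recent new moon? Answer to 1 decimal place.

cos θ = 1 − 2f = -0.660, giving a principal value of 131.3°.
The Moon is waxing (0°–180°), so θ = 131.3° directly.
Age = 29.53 × 131.3°/360° ≈ 10.77 days.

10.8 days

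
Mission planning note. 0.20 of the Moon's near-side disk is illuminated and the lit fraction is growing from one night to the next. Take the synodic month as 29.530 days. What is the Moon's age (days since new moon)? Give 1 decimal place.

4.4 days

Invert f = (1 − cos θ)/2 to get cos θ = 1 − 2(0.20) = 0.600, hence θ₀ = arccos 0.600 = 53.1°.
The Moon is waxing (0°–180°), so θ = 53.1° directly.
Age = 29.530 × 53.1°/360° ≈ 4.36 days.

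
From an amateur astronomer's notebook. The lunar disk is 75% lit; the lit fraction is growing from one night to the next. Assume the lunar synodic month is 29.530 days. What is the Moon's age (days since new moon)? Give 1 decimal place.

From f = (1 − cos θ)/2: cos θ = 1 − 2×0.75 = -0.500; arccos → 120.0°.
Waxing ⇒ before full, so θ = 120.0°.
Age = 29.530 × 120.0°/360° ≈ 9.84 days.

9.8 days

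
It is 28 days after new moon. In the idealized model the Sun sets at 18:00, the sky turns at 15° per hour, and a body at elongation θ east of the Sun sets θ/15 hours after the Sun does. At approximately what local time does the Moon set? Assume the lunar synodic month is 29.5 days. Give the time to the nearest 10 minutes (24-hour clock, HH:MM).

16:50

The Moon has covered 28/29.5 of its cycle, so θ ≈ 360° × 28/29.5 = 341.7°.
At 15° of sky rotation per hour, 341.7° corresponds to a 22.78 h lag.
18:00 + 22.780 h ≈ 16:47 → 16:50 to the nearest ten minutes.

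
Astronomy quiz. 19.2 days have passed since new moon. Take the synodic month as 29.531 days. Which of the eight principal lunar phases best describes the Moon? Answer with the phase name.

waning gibbous

At 19.2/29.531 of the cycle, θ ≈ 234° — the waning gibbous range.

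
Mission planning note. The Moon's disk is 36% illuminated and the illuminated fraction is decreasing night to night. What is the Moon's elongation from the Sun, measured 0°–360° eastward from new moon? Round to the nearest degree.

From f = (1 − cos θ)/2: cos θ = 1 − 2×0.36 = 0.280; arccos → 73.7°.
A waning Moon lies in 180°–360°, so θ = 360° − 73.7° = 286.3°.

286°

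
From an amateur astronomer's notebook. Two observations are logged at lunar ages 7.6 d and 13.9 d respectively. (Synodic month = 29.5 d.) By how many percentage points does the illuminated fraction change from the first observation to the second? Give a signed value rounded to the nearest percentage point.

θ₁ = 360° × 7.6/29.5 = 92.7°, f₁ = (1 − cos θ₁)/2 = 0.524.
θ₂ = 360° × 13.9/29.5 = 169.6°, f₂ = (1 − cos θ₂)/2 = 0.992.
Change = f₂ − f₁ = +0.468 → +47 percentage points.

+47 percentage points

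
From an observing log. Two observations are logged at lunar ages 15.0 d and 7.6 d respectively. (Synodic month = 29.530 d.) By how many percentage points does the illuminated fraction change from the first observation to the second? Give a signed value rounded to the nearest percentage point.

First observation: θ = 360°·15.0/29.530 = 182.9°, so f = 0.999.
Second observation: θ = 92.7°, f = 0.523.
Δf = 0.523 − 0.999 = -0.476, i.e. -48 pp.

-48 percentage points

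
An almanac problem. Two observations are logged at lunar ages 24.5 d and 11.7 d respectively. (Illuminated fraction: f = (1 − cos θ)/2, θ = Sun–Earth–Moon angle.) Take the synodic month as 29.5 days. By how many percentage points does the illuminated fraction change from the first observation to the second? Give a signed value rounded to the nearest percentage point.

+64 percentage points

θ₁ = 360° × 24.5/29.5 = 299.0°, f₁ = (1 − cos θ₁)/2 = 0.258.
θ₂ = 360° × 11.7/29.5 = 142.8°, f₂ = (1 − cos θ₂)/2 = 0.898.
Change = f₂ − f₁ = +0.640 → +64 percentage points.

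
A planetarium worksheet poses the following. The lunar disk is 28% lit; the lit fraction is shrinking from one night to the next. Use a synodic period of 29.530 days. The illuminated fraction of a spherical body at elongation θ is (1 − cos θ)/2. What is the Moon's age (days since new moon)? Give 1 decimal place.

cos θ = 1 − 2f = 0.440, giving a principal value of 63.9°.
Since the Moon is past full (waning), take the reflex angle: θ = 360° − 63.9° = 296.1°.
Age = 29.530 × 296.1°/360° ≈ 24.29 days.

24.3 days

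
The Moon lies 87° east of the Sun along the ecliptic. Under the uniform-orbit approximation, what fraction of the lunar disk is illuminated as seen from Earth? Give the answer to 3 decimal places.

0.474

cos 87° = 0.052, so f = (1 − 0.052)/2 = 0.474.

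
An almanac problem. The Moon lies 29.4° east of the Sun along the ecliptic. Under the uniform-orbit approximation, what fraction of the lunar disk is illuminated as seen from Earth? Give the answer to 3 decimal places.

0.064

Half-versine of 29.4°: (1 − 0.871)/2 = 0.064.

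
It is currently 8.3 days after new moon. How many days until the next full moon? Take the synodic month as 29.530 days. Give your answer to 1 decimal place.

6.5 days

Full moon occurs at elongation 180°, i.e. at age 29.530 × 180/360 = 14.765 d.
That is 14.765 − 8.3 = 6.465 days ahead.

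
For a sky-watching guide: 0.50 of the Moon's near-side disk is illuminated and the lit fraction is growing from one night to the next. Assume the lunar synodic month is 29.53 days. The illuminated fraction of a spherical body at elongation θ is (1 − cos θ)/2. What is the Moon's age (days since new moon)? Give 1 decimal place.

7.4 days

Invert f = (1 − cos θ)/2 to get cos θ = 1 − 2(0.50) = 0.000, hence θ₀ = arccos 0.000 = 90.0°.
Waxing ⇒ before full, so θ = 90.0°.
Age = 29.53 × 90.0°/360° ≈ 7.38 days.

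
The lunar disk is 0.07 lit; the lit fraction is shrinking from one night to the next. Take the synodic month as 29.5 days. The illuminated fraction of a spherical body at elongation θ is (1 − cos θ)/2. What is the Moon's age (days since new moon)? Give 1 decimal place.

Invert f = (1 − cos θ)/2 to get cos θ = 1 − 2(0.07) = 0.860, hence θ₀ = arccos 0.860 = 30.7°.
A waning Moon lies in 180°–360°, so θ = 360° − 30.7° = 329.3°.
At 360°/29.5 d per day, 329.3° corresponds to 26.99 days.

27.0 days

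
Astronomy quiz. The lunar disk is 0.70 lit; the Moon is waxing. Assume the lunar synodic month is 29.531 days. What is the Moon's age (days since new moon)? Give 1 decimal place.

Invert f = (1 − cos θ)/2 to get cos θ = 1 − 2(0.70) = -0.400, hence θ₀ = arccos -0.400 = 113.6°.
Waxing ⇒ before full, so θ = 113.6°.
Age = 29.531 × 113.6°/360° ≈ 9.32 days.

9.3 days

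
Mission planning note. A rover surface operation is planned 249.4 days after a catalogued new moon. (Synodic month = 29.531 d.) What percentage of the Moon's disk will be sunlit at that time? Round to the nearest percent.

97%

249.4/29.531 = 8.445 lunations, so 8 complete cycles and 13.15 d into the next.
The Moon has covered 13.15/29.531 of its cycle, so θ ≈ 360° × 13.15/29.531 = 160.3°.
With cos θ = (-0.942), the lit fraction is (1 − (-0.942))/2 ≈ 0.971, so 97%.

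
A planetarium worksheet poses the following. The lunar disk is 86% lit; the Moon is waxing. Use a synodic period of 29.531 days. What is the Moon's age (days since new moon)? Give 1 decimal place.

11.2 days

cos θ = 1 − 2f = -0.720, giving a principal value of 136.1°.
Waxing ⇒ before full, so θ = 136.1°.
That fraction of the synodic month is 136.1/360 × 29.531 d ≈ 11.16 d.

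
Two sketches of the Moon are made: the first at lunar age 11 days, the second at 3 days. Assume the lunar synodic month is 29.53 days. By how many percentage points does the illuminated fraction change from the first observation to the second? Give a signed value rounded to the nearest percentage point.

θ₁ = 360° × 11/29.53 = 134.1°, f₁ = (1 − cos θ₁)/2 = 0.848.
θ₂ = 360° × 3/29.53 = 36.6°, f₂ = (1 − cos θ₂)/2 = 0.098.
Change = f₂ − f₁ = -0.750 → -75 percentage points.

-75 percentage points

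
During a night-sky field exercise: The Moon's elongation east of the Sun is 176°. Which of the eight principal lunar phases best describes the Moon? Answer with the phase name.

176° lies in the full moon sector of the 8-phase cycle.

full moon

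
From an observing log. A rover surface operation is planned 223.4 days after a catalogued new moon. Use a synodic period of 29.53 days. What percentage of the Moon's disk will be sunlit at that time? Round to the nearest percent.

Reduce mod P: 223.4 − 7×29.53 = 16.69 d into the current lunation.
The Moon has covered 16.69/29.53 of its cycle, so θ ≈ 360° × 16.69/29.53 = 203.5°.
With cos θ = (-0.917), the lit fraction is (1 − (-0.917))/2 ≈ 0.959, so 96%.

96%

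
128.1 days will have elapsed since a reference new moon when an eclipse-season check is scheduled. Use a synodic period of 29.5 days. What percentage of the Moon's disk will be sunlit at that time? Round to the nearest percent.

77%

128.1 d spans 4 complete synodic months (4 × 29.5 = 118.00 d) plus 10.10 d.
The Moon has covered 10.10/29.5 of its cycle, so θ ≈ 360° × 10.10/29.5 = 123.3°.
cos 123.3° = (-0.548), so f = (1 − (-0.548))/2 = 0.774, so 77%.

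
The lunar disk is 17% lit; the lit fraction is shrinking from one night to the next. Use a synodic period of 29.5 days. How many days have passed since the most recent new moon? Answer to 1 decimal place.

Invert f = (1 − cos θ)/2 to get cos θ = 1 − 2(0.17) = 0.660, hence θ₀ = arccos 0.660 = 48.7°.
A waning Moon lies in 180°–360°, so θ = 360° − 48.7° = 311.3°.
At 360°/29.5 d per day, 311.3° corresponds to 25.51 days.

25.5 days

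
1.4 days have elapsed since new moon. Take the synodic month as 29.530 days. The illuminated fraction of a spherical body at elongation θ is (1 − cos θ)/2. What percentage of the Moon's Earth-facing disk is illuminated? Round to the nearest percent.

Elongation θ = 360° × 1.4/29.530 ≈ 17.1°.
With cos θ = 0.956, the lit fraction is (1 − 0.956)/2 ≈ 0.022, so 2%.

2%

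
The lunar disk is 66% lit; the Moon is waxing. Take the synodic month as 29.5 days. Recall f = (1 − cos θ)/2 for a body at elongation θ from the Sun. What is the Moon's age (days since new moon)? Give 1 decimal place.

8.9 days

cos θ = 1 − 2f = -0.320, giving a principal value of 108.7°.
Before full moon the principal value applies: θ = 108.7°.
Age = 29.5 × 108.7°/360° ≈ 8.90 days.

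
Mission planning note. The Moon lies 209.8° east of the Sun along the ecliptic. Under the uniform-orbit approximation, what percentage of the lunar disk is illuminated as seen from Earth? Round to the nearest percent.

93%

f = (1 − cos 209.8°)/2 = (1 − (-0.868))/2 ≈ 0.934, i.e. 93%.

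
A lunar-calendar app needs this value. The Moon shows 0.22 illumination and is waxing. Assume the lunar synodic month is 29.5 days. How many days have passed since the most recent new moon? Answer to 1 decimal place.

4.6 days

cos θ = 1 − 2f = 0.560, giving a principal value of 55.9°.
Before full moon the principal value applies: θ = 55.9°.
Age = 29.5 × 55.9°/360° ≈ 4.58 days.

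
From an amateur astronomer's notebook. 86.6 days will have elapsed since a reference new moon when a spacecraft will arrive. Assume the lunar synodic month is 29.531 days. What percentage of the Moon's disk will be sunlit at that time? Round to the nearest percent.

86.6/29.531 = 2.933 lunations, so 2 complete cycles and 27.54 d into the next.
Elongation θ = 360° × 27.54/29.531 ≈ 335.7°.
cos 335.7° = 0.911, so f = (1 − 0.911)/2 = 0.044, so 4%.

4%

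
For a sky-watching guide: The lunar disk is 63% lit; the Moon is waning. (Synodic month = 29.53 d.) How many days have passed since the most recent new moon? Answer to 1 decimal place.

20.9 days

From f = (1 − cos θ)/2: cos θ = 1 − 2×0.63 = -0.260; arccos → 105.1°.
Since the Moon is past full (waning), take the reflex angle: θ = 360° − 105.1° = 254.9°.
At 360°/29.53 d per day, 254.9° corresponds to 20.91 days.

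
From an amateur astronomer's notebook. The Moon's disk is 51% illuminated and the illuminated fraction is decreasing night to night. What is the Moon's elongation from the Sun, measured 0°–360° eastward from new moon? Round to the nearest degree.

Invert f = (1 − cos θ)/2 to get cos θ = 1 − 2(0.51) = -0.020, hence θ₀ = arccos -0.020 = 91.1°.
A waning Moon lies in 180°–360°, so θ = 360° − 91.1° = 268.9°.

269°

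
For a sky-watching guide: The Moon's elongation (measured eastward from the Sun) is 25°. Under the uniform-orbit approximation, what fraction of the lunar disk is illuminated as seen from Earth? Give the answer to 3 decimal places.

cos 25° = 0.906, so f = (1 − 0.906)/2 = 0.047.

0.047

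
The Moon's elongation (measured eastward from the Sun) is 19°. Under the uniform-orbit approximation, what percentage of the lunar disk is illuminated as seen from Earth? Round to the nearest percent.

Half-versine of 19°: (1 − 0.946)/2 = 0.027, i.e. 3%.

3%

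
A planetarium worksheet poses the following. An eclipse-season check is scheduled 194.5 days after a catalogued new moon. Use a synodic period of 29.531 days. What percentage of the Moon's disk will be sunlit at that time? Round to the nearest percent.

93%

Reduce mod P: 194.5 − 6×29.531 = 17.31 d into the current lunation.
Elongation θ = 360° × 17.31/29.531 ≈ 211.1°.
Illuminated fraction = (1 − cos 211.1°)/2 = (1 − (-0.857))/2 ≈ 0.928, so 93%.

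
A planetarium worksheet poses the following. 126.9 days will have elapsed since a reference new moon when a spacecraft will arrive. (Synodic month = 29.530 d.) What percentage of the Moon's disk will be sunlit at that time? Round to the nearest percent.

65%

126.9/29.530 = 4.297 lunations, so 4 complete cycles and 8.78 d into the next.
Elongation θ = 360° × 8.78/29.530 ≈ 107.0°.
Illuminated fraction = (1 − cos 107.0°)/2 = (1 − (-0.293))/2 ≈ 0.646, so 65%.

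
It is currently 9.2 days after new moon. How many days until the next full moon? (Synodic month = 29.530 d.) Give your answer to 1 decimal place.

Full moon is 0.5 of the way through the cycle: age 0.5 × 29.530 = 14.765 d.
So 5.565 days remain (14.765 − 9.2).

5.6 days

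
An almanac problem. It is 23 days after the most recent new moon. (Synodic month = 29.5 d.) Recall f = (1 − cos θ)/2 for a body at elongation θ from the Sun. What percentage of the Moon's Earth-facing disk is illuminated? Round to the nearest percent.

The Moon has covered 23/29.5 of its cycle, so θ ≈ 360° × 23/29.5 = 280.7°.
Illuminated fraction = (1 − cos 280.7°)/2 = (1 − 0.185)/2 ≈ 0.407, so 41%.

41%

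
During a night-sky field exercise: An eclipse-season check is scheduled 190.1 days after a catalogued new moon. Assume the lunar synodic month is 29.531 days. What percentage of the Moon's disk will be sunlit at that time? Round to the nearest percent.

96%

Reduce mod P: 190.1 − 6×29.531 = 12.91 d into the current lunation.
Phase angle: θ = 360°·(12.91 d)/(29.531 d) = 157.4°.
Illuminated fraction = (1 − cos 157.4°)/2 = (1 − (-0.923))/2 ≈ 0.962, so 96%.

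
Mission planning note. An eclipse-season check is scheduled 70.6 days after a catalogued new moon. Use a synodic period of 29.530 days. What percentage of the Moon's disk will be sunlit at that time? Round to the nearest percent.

70.6 d spans 2 complete synodic months (2 × 29.530 = 59.06 d) plus 11.54 d.
The Moon has covered 11.54/29.530 of its cycle, so θ ≈ 360° × 11.54/29.530 = 140.7°.
With cos θ = (-0.774), the lit fraction is (1 − (-0.774))/2 ≈ 0.887, so 89%.

89%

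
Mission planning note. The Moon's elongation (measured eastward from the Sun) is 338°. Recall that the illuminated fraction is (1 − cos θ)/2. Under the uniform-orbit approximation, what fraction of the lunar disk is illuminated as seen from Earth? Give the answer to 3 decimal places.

cos 338° = 0.927, so f = (1 − 0.927)/2 = 0.036.

0.036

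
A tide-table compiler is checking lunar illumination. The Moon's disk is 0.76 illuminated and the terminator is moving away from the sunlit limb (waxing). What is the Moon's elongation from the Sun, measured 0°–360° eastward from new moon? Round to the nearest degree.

Invert f = (1 − cos θ)/2 to get cos θ = 1 − 2(0.76) = -0.520, hence θ₀ = arccos -0.520 = 121.3°.
The Moon is waxing (0°–180°), so θ = 121.3° directly.

121°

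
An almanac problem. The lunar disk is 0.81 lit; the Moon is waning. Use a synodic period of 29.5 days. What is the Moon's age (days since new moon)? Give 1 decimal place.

Invert f = (1 − cos θ)/2 to get cos θ = 1 − 2(0.81) = -0.620, hence θ₀ = arccos -0.620 = 128.3°.
Waning ⇒ past full, so θ = 360° − 128.3° = 231.7°.
Age = 29.5 × 231.7°/360° ≈ 18.99 days.

19.0 days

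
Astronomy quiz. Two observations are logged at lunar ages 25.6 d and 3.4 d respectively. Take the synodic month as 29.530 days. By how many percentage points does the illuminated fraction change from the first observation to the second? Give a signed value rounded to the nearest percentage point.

-4 percentage points

First observation: θ = 360°·25.6/29.530 = 312.1°, so f = 0.165.
Second observation: θ = 41.4°, f = 0.125.
Δf = 0.125 − 0.165 = -0.040, i.e. -4 pp.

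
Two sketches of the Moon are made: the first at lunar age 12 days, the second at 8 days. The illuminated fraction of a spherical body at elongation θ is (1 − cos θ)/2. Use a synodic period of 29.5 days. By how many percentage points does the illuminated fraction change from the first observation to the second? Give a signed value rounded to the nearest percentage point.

θ₁ = 360° × 12/29.5 = 146.4°, f₁ = (1 − cos θ₁)/2 = 0.917.
θ₂ = 360° × 8/29.5 = 97.6°, f₂ = (1 − cos θ₂)/2 = 0.566.
Change = f₂ − f₁ = -0.350 → -35 percentage points.

-35 percentage points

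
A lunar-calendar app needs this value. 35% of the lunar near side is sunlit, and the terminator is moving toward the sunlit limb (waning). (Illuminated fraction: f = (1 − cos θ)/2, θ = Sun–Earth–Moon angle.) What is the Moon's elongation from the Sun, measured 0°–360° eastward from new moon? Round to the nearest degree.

Invert f = (1 − cos θ)/2 to get cos θ = 1 − 2(0.35) = 0.300, hence θ₀ = arccos 0.300 = 72.5°.
A waning Moon lies in 180°–360°, so θ = 360° − 72.5° = 287.5°.

287°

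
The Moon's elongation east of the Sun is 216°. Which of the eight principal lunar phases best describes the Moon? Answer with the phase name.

waning gibbous

The waning gibbous sector spans roughly 202°–248°; 216° falls inside it.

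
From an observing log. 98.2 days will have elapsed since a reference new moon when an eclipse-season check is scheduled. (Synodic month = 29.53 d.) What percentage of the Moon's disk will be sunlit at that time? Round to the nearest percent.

73%

98.2/29.53 = 3.325 lunations, so 3 complete cycles and 9.61 d into the next.
Elongation θ = 360° × 9.61/29.53 ≈ 117.2°.
cos 117.2° = (-0.456), so f = (1 − (-0.456))/2 = 0.728, so 73%.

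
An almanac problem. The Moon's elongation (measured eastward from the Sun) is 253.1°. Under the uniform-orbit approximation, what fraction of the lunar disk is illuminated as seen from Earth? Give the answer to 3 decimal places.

f = (1 − cos 253.1°)/2 = (1 − (-0.291))/2 ≈ 0.645.

0.645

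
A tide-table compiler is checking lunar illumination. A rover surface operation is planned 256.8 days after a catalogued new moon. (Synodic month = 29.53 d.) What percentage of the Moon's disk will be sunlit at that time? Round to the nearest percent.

67%

256.8/29.53 = 8.696 lunations, so 8 complete cycles and 20.56 d into the next.
The Moon has covered 20.56/29.53 of its cycle, so θ ≈ 360° × 20.56/29.53 = 250.6°.
With cos θ = (-0.331), the lit fraction is (1 − (-0.331))/2 ≈ 0.666, so 67%.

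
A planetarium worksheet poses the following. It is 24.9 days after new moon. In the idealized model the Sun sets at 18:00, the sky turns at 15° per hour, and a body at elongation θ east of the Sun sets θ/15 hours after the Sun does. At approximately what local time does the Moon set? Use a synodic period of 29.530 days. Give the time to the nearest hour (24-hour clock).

Elongation θ = 360° × 24.9/29.530 ≈ 303.6°.
Delay after the Sun = 303.6° / (15°/h) ≈ 20.24 h.
18:00 + 20.24 h ≈ 14:14 → 14:00 to the nearest hour.

14:00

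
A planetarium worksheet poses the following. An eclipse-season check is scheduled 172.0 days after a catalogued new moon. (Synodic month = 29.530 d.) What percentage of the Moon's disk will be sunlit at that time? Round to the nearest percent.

Reduce mod P: 172.0 − 5×29.530 = 24.35 d into the current lunation.
The Moon has covered 24.35/29.530 of its cycle, so θ ≈ 360° × 24.35/29.530 = 296.9°.
With cos θ = 0.452, the lit fraction is (1 − 0.452)/2 ≈ 0.274, so 27%.

27%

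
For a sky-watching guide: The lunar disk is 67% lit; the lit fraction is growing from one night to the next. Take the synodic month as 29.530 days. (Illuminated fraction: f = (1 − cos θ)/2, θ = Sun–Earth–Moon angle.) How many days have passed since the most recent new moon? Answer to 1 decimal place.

Invert f = (1 − cos θ)/2 to get cos θ = 1 − 2(0.67) = -0.340, hence θ₀ = arccos -0.340 = 109.9°.
Before full moon the principal value applies: θ = 109.9°.
At 360°/29.530 d per day, 109.9° corresponds to 9.01 days.

9.0 days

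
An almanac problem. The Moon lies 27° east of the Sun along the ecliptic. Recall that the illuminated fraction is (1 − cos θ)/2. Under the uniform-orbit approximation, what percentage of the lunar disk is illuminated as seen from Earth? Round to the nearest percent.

f = (1 − cos 27°)/2 = (1 − 0.891)/2 ≈ 0.054, i.e. 5%.

5%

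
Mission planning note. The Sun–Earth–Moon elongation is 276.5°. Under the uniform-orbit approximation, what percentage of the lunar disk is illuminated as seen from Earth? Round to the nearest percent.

44%

f = (1 − cos 276.5°)/2 = (1 − 0.113)/2 ≈ 0.443, i.e. 44%.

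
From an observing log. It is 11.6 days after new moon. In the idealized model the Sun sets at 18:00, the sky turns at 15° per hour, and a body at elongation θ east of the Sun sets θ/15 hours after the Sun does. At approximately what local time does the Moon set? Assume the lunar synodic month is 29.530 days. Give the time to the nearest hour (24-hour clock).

03:00

The Moon has covered 11.6/29.530 of its cycle, so θ ≈ 360° × 11.6/29.530 = 141.4°.
Delay after the Sun = 141.4° / (15°/h) ≈ 9.43 h.
18:00 + 9.43 h ≈ 03:26 → 03:00 to the nearest hour.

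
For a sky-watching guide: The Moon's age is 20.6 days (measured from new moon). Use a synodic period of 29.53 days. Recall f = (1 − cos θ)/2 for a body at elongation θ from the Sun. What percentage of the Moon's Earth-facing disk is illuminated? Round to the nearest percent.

The Moon has covered 20.6/29.53 of its cycle, so θ ≈ 360° × 20.6/29.53 = 251.1°.
Illuminated fraction = (1 − cos 251.1°)/2 = (1 − (-0.323))/2 ≈ 0.662, so 66%.

66%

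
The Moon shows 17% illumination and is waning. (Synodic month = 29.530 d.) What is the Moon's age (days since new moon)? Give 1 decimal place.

Invert f = (1 − cos θ)/2 to get cos θ = 1 − 2(0.17) = 0.660, hence θ₀ = arccos 0.660 = 48.7°.
Since the Moon is past full (waning), take the reflex angle: θ = 360° − 48.7° = 311.3°.
At 360°/29.530 d per day, 311.3° corresponds to 25.54 days.

25.5 days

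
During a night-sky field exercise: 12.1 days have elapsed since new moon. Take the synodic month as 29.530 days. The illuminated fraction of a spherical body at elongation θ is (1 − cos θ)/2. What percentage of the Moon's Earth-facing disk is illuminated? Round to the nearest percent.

Phase angle: θ = 360°·(12.1 d)/(29.530 d) = 147.5°.
With cos θ = (-0.843), the lit fraction is (1 − (-0.843))/2 ≈ 0.922, so 92%.

92%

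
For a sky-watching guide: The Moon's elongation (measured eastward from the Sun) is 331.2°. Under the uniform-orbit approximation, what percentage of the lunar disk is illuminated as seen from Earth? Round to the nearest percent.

f = (1 − cos 331.2°)/2 = (1 − 0.876)/2 ≈ 0.062, i.e. 6%.

6%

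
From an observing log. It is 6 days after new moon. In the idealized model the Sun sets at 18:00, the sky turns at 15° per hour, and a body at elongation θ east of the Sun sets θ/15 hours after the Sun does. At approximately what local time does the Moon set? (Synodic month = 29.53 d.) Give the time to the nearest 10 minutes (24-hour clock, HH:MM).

Phase angle: θ = 360°·(6 d)/(29.53 d) = 73.1°.
The Moon trails the Sun by θ/15 = 73.1/15 ≈ 4.88 hours.
18:00 + 4.876 h ≈ 22:53 → 22:50 to the nearest ten minutes.

22:50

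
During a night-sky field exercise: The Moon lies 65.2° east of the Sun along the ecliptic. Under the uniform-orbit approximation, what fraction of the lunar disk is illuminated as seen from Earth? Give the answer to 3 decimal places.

0.290

f = (1 − cos 65.2°)/2 = (1 − 0.419)/2 ≈ 0.290.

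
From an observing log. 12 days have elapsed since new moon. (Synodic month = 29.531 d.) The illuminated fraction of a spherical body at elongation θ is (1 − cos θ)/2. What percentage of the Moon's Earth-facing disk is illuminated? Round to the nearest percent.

The Moon has covered 12/29.531 of its cycle, so θ ≈ 360° × 12/29.531 = 146.3°.
cos 146.3° = (-0.832), so f = (1 − (-0.832))/2 = 0.916, so 92%.

92%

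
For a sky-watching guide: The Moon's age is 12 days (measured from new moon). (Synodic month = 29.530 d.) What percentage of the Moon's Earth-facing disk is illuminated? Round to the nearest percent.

Elongation θ = 360° × 12/29.530 ≈ 146.3°.
Illuminated fraction = (1 − cos 146.3°)/2 = (1 − (-0.832))/2 ≈ 0.916, so 92%.

92%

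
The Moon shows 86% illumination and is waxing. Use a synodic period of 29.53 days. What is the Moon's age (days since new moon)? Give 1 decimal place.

11.2 days

From f = (1 − cos θ)/2: cos θ = 1 − 2×0.86 = -0.720; arccos → 136.1°.
Waxing ⇒ before full, so θ = 136.1°.
At 360°/29.53 d per day, 136.1° corresponds to 11.16 days.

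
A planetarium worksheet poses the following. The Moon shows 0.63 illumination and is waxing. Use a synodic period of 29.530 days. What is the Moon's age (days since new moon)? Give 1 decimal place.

8.6 days

cos θ = 1 − 2f = -0.260, giving a principal value of 105.1°.
Before full moon the principal value applies: θ = 105.1°.
That fraction of the synodic month is 105.1/360 × 29.530 d ≈ 8.62 d.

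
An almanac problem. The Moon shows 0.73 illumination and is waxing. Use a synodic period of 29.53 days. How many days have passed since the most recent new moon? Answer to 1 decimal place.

cos θ = 1 − 2f = -0.460, giving a principal value of 117.4°.
Before full moon the principal value applies: θ = 117.4°.
Age = 29.53 × 117.4°/360° ≈ 9.63 days.

9.6 days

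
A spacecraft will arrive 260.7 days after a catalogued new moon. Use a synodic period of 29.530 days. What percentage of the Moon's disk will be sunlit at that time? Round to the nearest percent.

26%

Reduce mod P: 260.7 − 8×29.530 = 24.46 d into the current lunation.
Phase angle: θ = 360°·(24.46 d)/(29.530 d) = 298.2°.
With cos θ = 0.472, the lit fraction is (1 − 0.472)/2 ≈ 0.264, so 26%.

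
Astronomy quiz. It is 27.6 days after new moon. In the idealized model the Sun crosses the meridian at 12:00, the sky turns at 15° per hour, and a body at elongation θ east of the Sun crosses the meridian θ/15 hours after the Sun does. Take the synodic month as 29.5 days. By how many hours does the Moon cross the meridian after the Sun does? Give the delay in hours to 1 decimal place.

22.5 h

Elongation θ = 360° × 27.6/29.5 ≈ 336.8°.
Delay after the Sun = 336.8° / (15°/h) ≈ 22.45 h.
So the Moon crosses the meridian 22.45 h after the Sun.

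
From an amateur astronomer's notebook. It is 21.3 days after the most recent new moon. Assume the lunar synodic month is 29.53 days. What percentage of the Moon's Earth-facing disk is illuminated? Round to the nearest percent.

The Moon has covered 21.3/29.53 of its cycle, so θ ≈ 360° × 21.3/29.53 = 259.7°.
With cos θ = (-0.179), the lit fraction is (1 − (-0.179))/2 ≈ 0.590, so 59%.

59%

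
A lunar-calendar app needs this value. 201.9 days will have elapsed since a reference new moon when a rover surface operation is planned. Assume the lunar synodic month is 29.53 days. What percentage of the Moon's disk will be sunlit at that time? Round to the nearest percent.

Reduce mod P: 201.9 − 6×29.53 = 24.72 d into the current lunation.
The Moon has covered 24.72/29.53 of its cycle, so θ ≈ 360° × 24.72/29.53 = 301.4°.
cos 301.4° = 0.520, so f = (1 − 0.520)/2 = 0.240, so 24%.

24%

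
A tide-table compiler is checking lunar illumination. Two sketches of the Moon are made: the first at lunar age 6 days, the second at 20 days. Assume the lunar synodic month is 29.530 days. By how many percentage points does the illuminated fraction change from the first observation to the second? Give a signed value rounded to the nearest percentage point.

+37 percentage points

θ₁ = 360° × 6/29.530 = 73.1°, f₁ = (1 − cos θ₁)/2 = 0.355.
θ₂ = 360° × 20/29.530 = 243.8°, f₂ = (1 − cos θ₂)/2 = 0.721.
Change = f₂ − f₁ = +0.366 → +37 percentage points.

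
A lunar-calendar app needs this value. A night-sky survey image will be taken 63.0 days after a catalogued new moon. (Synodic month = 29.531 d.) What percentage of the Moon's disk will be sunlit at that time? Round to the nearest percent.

17%

Reduce mod P: 63.0 − 2×29.531 = 3.94 d into the current lunation.
The Moon has covered 3.94/29.531 of its cycle, so θ ≈ 360° × 3.94/29.531 = 48.0°.
cos 48.0° = 0.669, so f = (1 − 0.669)/2 = 0.165, so 17%.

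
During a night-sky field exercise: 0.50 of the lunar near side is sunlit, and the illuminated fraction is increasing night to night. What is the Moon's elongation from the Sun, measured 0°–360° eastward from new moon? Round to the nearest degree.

90°

Invert f = (1 − cos θ)/2 to get cos θ = 1 − 2(0.50) = 0.000, hence θ₀ = arccos 0.000 = 90.0°.
Waxing ⇒ before full, so θ = 90.0°.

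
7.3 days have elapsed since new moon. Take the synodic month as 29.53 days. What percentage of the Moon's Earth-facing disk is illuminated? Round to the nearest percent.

Elongation θ = 360° × 7.3/29.53 ≈ 89.0°.
With cos θ = 0.018, the lit fraction is (1 − 0.018)/2 ≈ 0.491, so 49%.

49%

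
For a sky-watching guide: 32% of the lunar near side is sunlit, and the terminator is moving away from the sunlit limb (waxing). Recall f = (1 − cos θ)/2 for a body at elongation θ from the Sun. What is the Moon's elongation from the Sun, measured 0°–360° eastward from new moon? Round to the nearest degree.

Invert f = (1 − cos θ)/2 to get cos θ = 1 − 2(0.32) = 0.360, hence θ₀ = arccos 0.360 = 68.9°.
Before full moon the principal value applies: θ = 68.9°.

69°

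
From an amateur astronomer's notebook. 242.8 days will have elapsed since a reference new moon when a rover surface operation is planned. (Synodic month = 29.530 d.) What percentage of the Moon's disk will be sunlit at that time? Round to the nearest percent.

242.8 d spans 8 complete synodic months (8 × 29.530 = 236.24 d) plus 6.56 d.
Phase angle: θ = 360°·(6.56 d)/(29.530 d) = 80.0°.
cos 80.0° = 0.174, so f = (1 − 0.174)/2 = 0.413, so 41%.

41%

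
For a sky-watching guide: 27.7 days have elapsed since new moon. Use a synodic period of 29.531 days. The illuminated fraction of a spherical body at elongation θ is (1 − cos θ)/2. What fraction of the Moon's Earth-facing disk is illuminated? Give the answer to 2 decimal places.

0.04

Phase angle: θ = 360°·(27.7 d)/(29.531 d) = 337.7°.
With cos θ = 0.925, the lit fraction is (1 − 0.925)/2 ≈ 0.037.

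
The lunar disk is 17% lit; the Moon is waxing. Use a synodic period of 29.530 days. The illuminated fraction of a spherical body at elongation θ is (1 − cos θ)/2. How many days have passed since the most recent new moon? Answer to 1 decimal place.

4.0 days

From f = (1 − cos θ)/2: cos θ = 1 − 2×0.17 = 0.660; arccos → 48.7°.
The Moon is waxing (0°–180°), so θ = 48.7° directly.
That fraction of the synodic month is 48.7/360 × 29.530 d ≈ 3.99 d.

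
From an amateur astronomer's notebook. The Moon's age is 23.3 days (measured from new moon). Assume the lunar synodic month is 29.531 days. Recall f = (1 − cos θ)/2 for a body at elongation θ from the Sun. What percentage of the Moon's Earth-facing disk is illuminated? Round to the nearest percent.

38%

The Moon has covered 23.3/29.531 of its cycle, so θ ≈ 360° × 23.3/29.531 = 284.0°.
Illuminated fraction = (1 − cos 284.0°)/2 = (1 − 0.243)/2 ≈ 0.379, so 38%.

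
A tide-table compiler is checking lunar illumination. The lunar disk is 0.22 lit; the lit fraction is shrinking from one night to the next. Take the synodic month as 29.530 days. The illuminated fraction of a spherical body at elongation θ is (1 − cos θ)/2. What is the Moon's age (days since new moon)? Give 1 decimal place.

From f = (1 − cos θ)/2: cos θ = 1 − 2×0.22 = 0.560; arccos → 55.9°.
Since the Moon is past full (waning), take the reflex angle: θ = 360° − 55.9° = 304.1°.
That fraction of the synodic month is 304.1/360 × 29.530 d ≈ 24.94 d.

24.9 days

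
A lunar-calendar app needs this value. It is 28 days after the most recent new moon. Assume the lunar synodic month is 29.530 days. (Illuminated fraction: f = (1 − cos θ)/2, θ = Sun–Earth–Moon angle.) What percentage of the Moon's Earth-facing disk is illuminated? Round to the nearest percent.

3%

Phase angle: θ = 360°·(28 d)/(29.530 d) = 341.3°.
With cos θ = 0.947, the lit fraction is (1 − 0.947)/2 ≈ 0.026, so 3%.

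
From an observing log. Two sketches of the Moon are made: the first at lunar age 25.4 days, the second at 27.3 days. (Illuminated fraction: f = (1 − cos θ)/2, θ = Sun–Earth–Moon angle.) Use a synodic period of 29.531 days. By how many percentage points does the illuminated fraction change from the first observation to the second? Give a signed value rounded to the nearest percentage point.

-13 pp

θ₁ = 360° × 25.4/29.531 = 309.6°, f₁ = (1 − cos θ₁)/2 = 0.181.
θ₂ = 360° × 27.3/29.531 = 332.8°, f₂ = (1 − cos θ₂)/2 = 0.055.
Change = f₂ − f₁ = -0.126 → -13 percentage points.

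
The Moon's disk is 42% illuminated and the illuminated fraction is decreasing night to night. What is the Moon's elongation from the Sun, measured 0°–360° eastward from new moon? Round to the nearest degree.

cos θ = 1 − 2f = 0.160, giving a principal value of 80.8°.
Waning ⇒ past full, so θ = 360° − 80.8° = 279.2°.

279°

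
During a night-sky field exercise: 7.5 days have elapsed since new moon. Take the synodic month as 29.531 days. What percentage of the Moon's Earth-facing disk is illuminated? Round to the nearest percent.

Phase angle: θ = 360°·(7.5 d)/(29.531 d) = 91.4°.
With cos θ = (-0.025), the lit fraction is (1 − (-0.025))/2 ≈ 0.512, so 51%.

51%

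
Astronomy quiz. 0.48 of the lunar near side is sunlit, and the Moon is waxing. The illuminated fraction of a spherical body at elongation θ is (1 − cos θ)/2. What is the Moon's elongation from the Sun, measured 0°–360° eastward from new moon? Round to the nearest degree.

From f = (1 − cos θ)/2: cos θ = 1 − 2×0.48 = 0.040; arccos → 87.7°.
Waxing ⇒ before full, so θ = 87.7°.

88°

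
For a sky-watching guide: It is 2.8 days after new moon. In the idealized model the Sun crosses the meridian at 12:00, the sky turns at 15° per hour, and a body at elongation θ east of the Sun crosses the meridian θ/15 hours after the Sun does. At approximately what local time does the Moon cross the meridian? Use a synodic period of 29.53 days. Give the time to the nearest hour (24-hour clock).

14:00

The Moon has covered 2.8/29.53 of its cycle, so θ ≈ 360° × 2.8/29.53 = 34.1°.
At 15° of sky rotation per hour, 34.1° corresponds to a 2.28 h lag.
12:00 + 2.28 h ≈ 14:17 → 14:00 to the nearest hour.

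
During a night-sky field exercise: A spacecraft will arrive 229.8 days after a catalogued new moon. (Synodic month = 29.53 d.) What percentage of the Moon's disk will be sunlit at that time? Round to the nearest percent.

229.8/29.53 = 7.782 lunations, so 7 complete cycles and 23.09 d into the next.
Phase angle: θ = 360°·(23.09 d)/(29.53 d) = 281.5°.
Illuminated fraction = (1 − cos 281.5°)/2 = (1 − 0.199)/2 ≈ 0.400, so 40%.

40%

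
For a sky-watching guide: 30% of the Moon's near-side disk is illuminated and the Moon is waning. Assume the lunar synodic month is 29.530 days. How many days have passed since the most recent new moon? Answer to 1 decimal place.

Invert f = (1 − cos θ)/2 to get cos θ = 1 − 2(0.30) = 0.400, hence θ₀ = arccos 0.400 = 66.4°.
A waning Moon lies in 180°–360°, so θ = 360° − 66.4° = 293.6°.
At 360°/29.530 d per day, 293.6° corresponds to 24.08 days.

24.1 days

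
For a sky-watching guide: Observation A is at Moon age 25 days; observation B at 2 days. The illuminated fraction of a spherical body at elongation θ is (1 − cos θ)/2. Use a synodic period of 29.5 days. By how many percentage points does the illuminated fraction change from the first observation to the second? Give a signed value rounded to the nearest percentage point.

-17 percentage points

θ₁ = 360° × 25/29.5 = 305.1°, f₁ = (1 − cos θ₁)/2 = 0.213.
θ₂ = 360° × 2/29.5 = 24.4°, f₂ = (1 − cos θ₂)/2 = 0.045.
Change = f₂ − f₁ = -0.168 → -17 percentage points.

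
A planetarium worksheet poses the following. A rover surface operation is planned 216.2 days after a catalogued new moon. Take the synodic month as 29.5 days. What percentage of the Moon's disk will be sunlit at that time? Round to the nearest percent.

74%

216.2 d spans 7 complete synodic months (7 × 29.5 = 206.50 d) plus 9.70 d.
Phase angle: θ = 360°·(9.70 d)/(29.5 d) = 118.4°.
cos 118.4° = (-0.475), so f = (1 − (-0.475))/2 = 0.738, so 74%.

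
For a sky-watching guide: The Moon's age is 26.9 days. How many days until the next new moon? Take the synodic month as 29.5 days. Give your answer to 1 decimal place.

2.6 days

One full lunation from the last new moon is 29.5 d; remaining = 29.5 − 26.9 = 2.600 d.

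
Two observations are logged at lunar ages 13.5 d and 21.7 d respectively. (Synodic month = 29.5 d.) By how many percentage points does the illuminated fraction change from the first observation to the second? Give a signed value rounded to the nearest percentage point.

-44 percentage points

θ₁ = 360° × 13.5/29.5 = 164.7°, f₁ = (1 − cos θ₁)/2 = 0.982.
θ₂ = 360° × 21.7/29.5 = 264.8°, f₂ = (1 − cos θ₂)/2 = 0.545.
Change = f₂ − f₁ = -0.437 → -44 percentage points.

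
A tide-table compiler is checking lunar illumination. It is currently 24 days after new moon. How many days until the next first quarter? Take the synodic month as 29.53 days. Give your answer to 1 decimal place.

First quarter occurs at elongation 90°, i.e. at age 29.53 × 90/360 = 7.383 d.
This lunation's first quarter (7.383 d) has passed, so add one period: 36.913 − 24 = 12.913 days.

12.9 days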